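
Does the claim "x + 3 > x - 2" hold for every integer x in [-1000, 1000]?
Over all integers in [-1000, 1000], LHS − RHS is smallest at x = 0, where it equals 5:
x = 0: LHS = 0 + 3 = 3, RHS = 0 - 2 = -2; 3 > -2 — holds
At the ends of the range:
x = -1000: LHS = (-1000) + 3 = -997, RHS = (-1000) - 2 = -1002; -997 > -1002 — holds
x = 1000: LHS = 1000 + 3 = 1003, RHS = 1000 - 2 = 998; 1003 > 998 — holds
Hence LHS − RHS is never zero or negative, i.e. LHS > RHS throughout, so the relation holds for every integer in [-1000, 1000].

No counterexample exists.

Answer: True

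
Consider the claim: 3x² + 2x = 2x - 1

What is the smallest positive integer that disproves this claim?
Testing positive integers:
x = 1: LHS = 3·1² + 2·1 = 5, RHS = 2·1 - 1 = 1; 5 = 1 — FAILS  ← smallest positive counterexample

Answer: x = 1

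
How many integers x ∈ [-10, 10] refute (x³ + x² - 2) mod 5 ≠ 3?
Counterexamples in [-10, 10]: {-10, -6, -5, -1, 0, 4, 5, 9, 10}.

Counting them gives 9 values.

Answer: 9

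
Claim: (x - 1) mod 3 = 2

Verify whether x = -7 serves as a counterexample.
Substitute x = -7 into the relation:
x = -7: LHS = ((-7) - 1) mod 3 = (-8) mod 3 = 1; 1 = 2 — FAILS

Since the claim fails at x = -7, this value is a counterexample.

Answer: Yes, x = -7 is a counterexample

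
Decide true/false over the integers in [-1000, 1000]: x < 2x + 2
The claim fails at x = -2:
x = -2: RHS = 2·(-2) + 2 = -2; -2 < -2 — FAILS

Because a single integer refutes it, the statement is false.

Answer: False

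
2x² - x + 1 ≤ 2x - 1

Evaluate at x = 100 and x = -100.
x = 100: LHS = 2·100² - 100 + 1 = 19901, RHS = 2·100 - 1 = 199; 19901 ≤ 199 — FAILS
x = -100: LHS = 2·(-100)² - (-100) + 1 = 20101, RHS = 2·(-100) - 1 = -201; 20101 ≤ -201 — FAILS

Answer: No, fails for both x = 100 and x = -100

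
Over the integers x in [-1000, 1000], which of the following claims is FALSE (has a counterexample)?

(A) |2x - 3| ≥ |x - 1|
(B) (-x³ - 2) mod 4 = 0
(A) Over all integers in [-1000, 1000], LHS − RHS is smallest at x = 2, where it equals 0:
x = 2: LHS = |2·2 - 3| = |1| = 1, RHS = |2 - 1| = |1| = 1; 1 ≥ 1 — holds
At the ends of the range:
x = -1000: LHS = |2·(-1000) - 3| = |-2003| = 2003, RHS = |(-1000) - 1| = |-1001| = 1001; 2003 ≥ 1001 — holds
x = 1000: LHS = |2·1000 - 3| = |1997| = 1997, RHS = |1000 - 1| = |999| = 999; 1997 ≥ 999 — holds
Hence LHS − RHS is never negative, i.e. LHS ≥ RHS throughout, so the relation holds for every integer in [-1000, 1000].

(B) x = 0: LHS = (-0³ - 2) mod 4 = (-2) mod 4 = 2; 2 = 0 — FAILS

Only (B) has a counterexample.

Answer: B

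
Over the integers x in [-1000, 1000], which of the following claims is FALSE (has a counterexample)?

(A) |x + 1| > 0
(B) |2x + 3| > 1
(A) x = -1: LHS = |(-1) + 1| = |0| = 0; 0 > 0 — FAILS
(B) x = -1: LHS = |2·(-1) + 3| = |1| = 1; 1 > 1 — FAILS

Answer: Both A and B are false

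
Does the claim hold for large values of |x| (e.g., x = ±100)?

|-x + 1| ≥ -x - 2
x = 100: LHS = |-100 + 1| = |-99| = 99, RHS = -100 - 2 = -102; 99 ≥ -102 — holds
x = -100: LHS = |-(-100) + 1| = |101| = 101, RHS = -(-100) - 2 = 98; 101 ≥ 98 — holds

Answer: Yes, holds for both x = 100 and x = -100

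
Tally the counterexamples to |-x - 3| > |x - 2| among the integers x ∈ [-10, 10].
Counterexamples in [-10, 10]: {-10, -9, -8, -7, -6, -5, -4, -3, -2, -1}.

Counting them gives 10 values.

Answer: 10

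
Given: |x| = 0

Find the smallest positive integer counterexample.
Testing positive integers:
x = 1: LHS = |1| = 1; 1 = 0 — FAILS  ← smallest positive counterexample

Answer: x = 1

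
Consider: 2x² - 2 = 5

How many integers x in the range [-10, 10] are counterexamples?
Counterexamples in [-10, 10]: {-10, -9, -8, -7, -6, -5, -4, -3, -2, -1, 0, 1, 2, 3, 4, 5, 6, 7, 8, 9, 10}.

Counting them gives 21 values.

Answer: 21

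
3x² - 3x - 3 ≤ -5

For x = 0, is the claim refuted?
Substitute x = 0 into the relation:
x = 0: LHS = 3·0² - 3·0 - 3 = -3; -3 ≤ -5 — FAILS

Since the claim fails at x = 0, this value is a counterexample.

Answer: Yes, x = 0 is a counterexample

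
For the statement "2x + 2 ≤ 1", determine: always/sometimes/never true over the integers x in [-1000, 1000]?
Holds at x = -1: LHS = 2·(-1) + 2 = 0; 0 ≤ 1 — holds
Fails at x = 0: LHS = 2·0 + 2 = 2; 2 ≤ 1 — FAILS
It is satisfied by some integers in the range but not all.

Answer: Sometimes true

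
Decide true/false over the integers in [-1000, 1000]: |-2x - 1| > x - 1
Over all integers in [-1000, 1000], LHS − RHS is smallest at x = 0, where it equals 2:
x = 0: LHS = |-2·0 - 1| = |-1| = 1, RHS = 0 - 1 = -1; 1 > -1 — holds
At the ends of the range:
x = -1000: LHS = |-2·(-1000) - 1| = |1999| = 1999, RHS = (-1000) - 1 = -1001; 1999 > -1001 — holds
x = 1000: LHS = |-2·1000 - 1| = |-2001| = 2001, RHS = 1000 - 1 = 999; 2001 > 999 — holds
Hence LHS − RHS is never zero or negative, i.e. LHS > RHS throughout, so the relation holds for every integer in [-1000, 1000].

No counterexample exists.

Answer: True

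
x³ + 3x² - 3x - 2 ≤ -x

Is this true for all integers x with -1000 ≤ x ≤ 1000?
The claim fails at x = -1:
x = -1: LHS = (-1)³ + 3·(-1)² - 3·(-1) - 2 = 3, RHS = -(-1) = 1; 3 ≤ 1 — FAILS

Because a single integer refutes it, the statement is false.

Answer: False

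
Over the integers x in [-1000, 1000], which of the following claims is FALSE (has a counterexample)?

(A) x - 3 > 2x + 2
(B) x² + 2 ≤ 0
(A) x = 0: LHS = 0 - 3 = -3, RHS = 2·0 + 2 = 2; -3 > 2 — FAILS
(B) x = 0: LHS = 0² + 2 = 2; 2 ≤ 0 — FAILS

Answer: Both A and B are false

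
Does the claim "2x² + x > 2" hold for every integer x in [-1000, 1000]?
The claim fails at x = 0:
x = 0: LHS = 2·0² + 0 = 0; 0 > 2 — FAILS

Because a single integer refutes it, the statement is false.

Answer: False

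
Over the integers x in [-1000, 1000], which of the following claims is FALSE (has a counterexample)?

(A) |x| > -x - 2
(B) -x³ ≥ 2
(A) Over all integers in [-1000, 1000], LHS − RHS is smallest at x = 0, where it equals 2:
x = 0: LHS = |0| = 0, RHS = -0 - 2 = -2; 0 > -2 — holds
At the ends of the range:
x = -1000: LHS = |-1000| = 1000, RHS = -(-1000) - 2 = 998; 1000 > 998 — holds
x = 1000: LHS = |1000| = 1000, RHS = -1000 - 2 = -1002; 1000 > -1002 — holds
Hence LHS − RHS is never zero or negative, i.e. LHS > RHS throughout, so the relation holds for every integer in [-1000, 1000].

(B) x = 0: LHS = -0³ = 0; 0 ≥ 2 — FAILS

Only (B) has a counterexample.

Answer: B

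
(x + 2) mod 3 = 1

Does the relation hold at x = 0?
x = 0: LHS = (0 + 2) mod 3 = 2 mod 3 = 2; 2 = 1 — FAILS

The relation fails at x = 0, so x = 0 is a counterexample.

Answer: No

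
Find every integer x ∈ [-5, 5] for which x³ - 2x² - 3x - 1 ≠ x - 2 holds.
Track d = LHS − RHS over the integers in [-5, 5]. Equality would need d = 0, but d changes sign only between consecutive integers, jumping over 0:
x = -2: LHS = (-2)³ - 2·(-2)² - 3·(-2) - 1 = -11, RHS = (-2) - 2 = -4; -11 ≠ -4 — holds  (d = -7)
x = -1: LHS = (-1)³ - 2·(-1)² - 3·(-1) - 1 = -1, RHS = (-1) - 2 = -3; -1 ≠ -3 — holds  (d = 2)
x = 0: LHS = 0³ - 2·0² - 3·0 - 1 = -1, RHS = 0 - 2 = -2; -1 ≠ -2 — holds  (d = 1)
x = 1: LHS = 1³ - 2·1² - 3·1 - 1 = -5, RHS = 1 - 2 = -1; -5 ≠ -1 — holds  (d = -4)
x = 3: LHS = 3³ - 2·3² - 3·3 - 1 = -1, RHS = 3 - 2 = 1; -1 ≠ 1 — holds  (d = -2)
x = 4: LHS = 4³ - 2·4² - 3·4 - 1 = 19, RHS = 4 - 2 = 2; 19 ≠ 2 — holds  (d = 17)
Away from these crossings d keeps a constant sign, and checking every integer in [-5, 5] confirms d ≠ 0 throughout. Hence the two sides are never equal, so the relation holds for every integer in [-5, 5].

Answer: All integers in [-5, 5]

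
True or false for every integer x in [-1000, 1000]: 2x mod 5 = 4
The claim fails at x = 0:
x = 0: LHS = (2·0) mod 5 = 0 mod 5 = 0; 0 = 4 — FAILS

Because a single integer refutes it, the statement is false.

Answer: False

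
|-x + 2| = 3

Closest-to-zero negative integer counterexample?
Testing negative integers from -1 downward:
x = -1: LHS = |-(-1) + 2| = |3| = 3; 3 = 3 — holds
x = -2: LHS = |-(-2) + 2| = |4| = 4; 4 = 3 — FAILS  ← closest negative counterexample to 0

Answer: x = -2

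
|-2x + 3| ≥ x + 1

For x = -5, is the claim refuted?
Substitute x = -5 into the relation:
x = -5: LHS = |-2·(-5) + 3| = |13| = 13, RHS = (-5) + 1 = -4; 13 ≥ -4 — holds

The claim holds here, so x = -5 is not a counterexample. (A counterexample exists elsewhere, e.g. x = 1.)

Answer: No, x = -5 is not a counterexample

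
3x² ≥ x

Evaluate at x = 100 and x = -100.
x = 100: LHS = 3·100² = 30000; 30000 ≥ 100 — holds
x = -100: LHS = 3·(-100)² = 30000; 30000 ≥ -100 — holds

Answer: Yes, holds for both x = 100 and x = -100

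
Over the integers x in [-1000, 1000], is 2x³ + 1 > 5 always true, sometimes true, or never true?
Holds at x = 2: LHS = 2·2³ + 1 = 17; 17 > 5 — holds
Fails at x = 0: LHS = 2·0³ + 1 = 1; 1 > 5 — FAILS
It is satisfied by some integers in the range but not all.

Answer: Sometimes true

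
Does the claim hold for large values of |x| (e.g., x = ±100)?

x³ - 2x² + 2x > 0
x = 100: LHS = 100³ - 2·100² + 2·100 = 980200; 980200 > 0 — holds
x = -100: LHS = (-100)³ - 2·(-100)² + 2·(-100) = -1020200; -1020200 > 0 — FAILS

Answer: Partially: holds for x = 100, fails for x = -100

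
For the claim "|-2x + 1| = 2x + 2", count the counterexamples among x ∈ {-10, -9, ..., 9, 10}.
Counterexamples in [-10, 10]: {-10, -9, -8, -7, -6, -5, -4, -3, -2, -1, 0, 1, 2, 3, 4, 5, 6, 7, 8, 9, 10}.

Counting them gives 21 values.

Answer: 21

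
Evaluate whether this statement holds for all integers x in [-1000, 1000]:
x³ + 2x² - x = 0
The claim fails at x = 1:
x = 1: LHS = 1³ + 2·1² - 1 = 2; 2 = 0 — FAILS

Because a single integer refutes it, the statement is false.

Answer: False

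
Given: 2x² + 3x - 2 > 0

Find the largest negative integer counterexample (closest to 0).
Testing negative integers from -1 downward:
x = -1: LHS = 2·(-1)² + 3·(-1) - 2 = -3; -3 > 0 — FAILS  ← closest negative counterexample to 0

Answer: x = -1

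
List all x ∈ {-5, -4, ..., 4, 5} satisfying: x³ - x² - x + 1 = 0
Holds for: {-1, 1}
Fails for: {-5, -4, -3, -2, 0, 2, 3, 4, 5}

Answer: {-1, 1}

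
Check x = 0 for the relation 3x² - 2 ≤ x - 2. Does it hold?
x = 0: LHS = 3·0² - 2 = -2, RHS = 0 - 2 = -2; -2 ≤ -2 — holds

The relation is satisfied at x = 0.

Answer: Yes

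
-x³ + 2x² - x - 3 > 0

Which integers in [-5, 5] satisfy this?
Holds for: {-5, -4, -3, -2, -1}
Fails for: {0, 1, 2, 3, 4, 5}

Answer: {-5, -4, -3, -2, -1}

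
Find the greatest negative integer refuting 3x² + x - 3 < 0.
Testing negative integers from -1 downward:
x = -1: LHS = 3·(-1)² + (-1) - 3 = -1; -1 < 0 — holds
x = -2: LHS = 3·(-2)² + (-2) - 3 = 7; 7 < 0 — FAILS  ← closest negative counterexample to 0

Answer: x = -2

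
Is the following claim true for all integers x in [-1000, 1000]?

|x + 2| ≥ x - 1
Over all integers in [-1000, 1000], LHS − RHS is smallest at x = 0, where it equals 3:
x = 0: LHS = |0 + 2| = |2| = 2, RHS = 0 - 1 = -1; 2 ≥ -1 — holds
At the ends of the range:
x = -1000: LHS = |(-1000) + 2| = |-998| = 998, RHS = (-1000) - 1 = -1001; 998 ≥ -1001 — holds
x = 1000: LHS = |1000 + 2| = |1002| = 1002, RHS = 1000 - 1 = 999; 1002 ≥ 999 — holds
Hence LHS − RHS is never negative, i.e. LHS ≥ RHS throughout, so the relation holds for every integer in [-1000, 1000].

No counterexample exists.

Answer: True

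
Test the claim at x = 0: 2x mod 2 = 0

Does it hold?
x = 0: LHS = (2·0) mod 2 = 0 mod 2 = 0; 0 = 0 — holds

The relation is satisfied at x = 0.

Answer: Yes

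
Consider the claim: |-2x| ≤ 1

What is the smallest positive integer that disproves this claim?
Testing positive integers:
x = 1: LHS = |-2·1| = |-2| = 2; 2 ≤ 1 — FAILS  ← smallest positive counterexample

Answer: x = 1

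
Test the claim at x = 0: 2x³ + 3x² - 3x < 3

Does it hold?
x = 0: LHS = 2·0³ + 3·0² - 3·0 = 0; 0 < 3 — holds

The relation is satisfied at x = 0.

Answer: Yes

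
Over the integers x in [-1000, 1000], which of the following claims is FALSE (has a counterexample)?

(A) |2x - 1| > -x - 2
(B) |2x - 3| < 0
(A) Over all integers in [-1000, 1000], LHS − RHS is smallest at x = 0, where it equals 3:
x = 0: LHS = |2·0 - 1| = |-1| = 1, RHS = -0 - 2 = -2; 1 > -2 — holds
At the ends of the range:
x = -1000: LHS = |2·(-1000) - 1| = |-2001| = 2001, RHS = -(-1000) - 2 = 998; 2001 > 998 — holds
x = 1000: LHS = |2·1000 - 1| = |1999| = 1999, RHS = -1000 - 2 = -1002; 1999 > -1002 — holds
Hence LHS − RHS is never zero or negative, i.e. LHS > RHS throughout, so the relation holds for every integer in [-1000, 1000].

(B) x = 0: LHS = |2·0 - 3| = |-3| = 3; 3 < 0 — FAILS

Only (B) has a counterexample.

Answer: B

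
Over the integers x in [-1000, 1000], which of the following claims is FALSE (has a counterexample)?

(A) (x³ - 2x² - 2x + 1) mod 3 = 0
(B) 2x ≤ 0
(A) x = 0: LHS = (0³ - 2·0² - 2·0 + 1) mod 3 = 1 mod 3 = 1; 1 = 0 — FAILS
(B) x = 1: LHS = 2·1 = 2; 2 ≤ 0 — FAILS

Answer: Both A and B are false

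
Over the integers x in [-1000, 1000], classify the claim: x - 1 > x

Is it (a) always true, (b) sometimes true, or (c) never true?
Over all integers in [-1000, 1000], LHS − RHS is largest at x = 0, where it equals -1:
x = 0: LHS = 0 - 1 = -1; -1 > 0 — FAILS
At the ends of the range:
x = -1000: LHS = (-1000) - 1 = -1001; -1001 > -1000 — FAILS
x = 1000: LHS = 1000 - 1 = 999; 999 > 1000 — FAILS
Hence LHS − RHS is never positive, i.e. LHS ≤ RHS throughout, so the claimed relation (>) fails for every integer in [-1000, 1000].

No integer in the range satisfies it.

Answer: Never true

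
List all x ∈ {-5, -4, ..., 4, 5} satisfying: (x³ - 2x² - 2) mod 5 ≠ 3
Holds for: {-4, -2, -1, 1, 3, 4}
Fails for: {-5, -3, 0, 2, 5}

Answer: {-4, -2, -1, 1, 3, 4}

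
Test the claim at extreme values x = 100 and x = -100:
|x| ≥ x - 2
x = 100: LHS = |100| = 100, RHS = 100 - 2 = 98; 100 ≥ 98 — holds
x = -100: LHS = |-100| = 100, RHS = (-100) - 2 = -102; 100 ≥ -102 — holds

Answer: Yes, holds for both x = 100 and x = -100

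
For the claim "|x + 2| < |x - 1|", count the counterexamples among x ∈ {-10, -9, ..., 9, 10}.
Counterexamples in [-10, 10]: {0, 1, 2, 3, 4, 5, 6, 7, 8, 9, 10}.

Counting them gives 11 values.

Answer: 11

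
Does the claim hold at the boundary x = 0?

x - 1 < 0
x = 0: LHS = 0 - 1 = -1; -1 < 0 — holds

The relation is satisfied at x = 0.

Answer: Yes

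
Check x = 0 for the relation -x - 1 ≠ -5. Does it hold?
x = 0: LHS = -0 - 1 = -1; -1 ≠ -5 — holds

The relation is satisfied at x = 0.

Answer: Yes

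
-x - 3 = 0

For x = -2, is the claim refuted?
Substitute x = -2 into the relation:
x = -2: LHS = -(-2) - 3 = -1; -1 = 0 — FAILS

Since the claim fails at x = -2, this value is a counterexample.

Answer: Yes, x = -2 is a counterexample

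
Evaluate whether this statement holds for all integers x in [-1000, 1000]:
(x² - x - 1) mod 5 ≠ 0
The claim fails at x = -2:
x = -2: LHS = ((-2)² - (-2) - 1) mod 5 = 5 mod 5 = 0; 0 ≠ 0 — FAILS

Because a single integer refutes it, the statement is false.

Answer: False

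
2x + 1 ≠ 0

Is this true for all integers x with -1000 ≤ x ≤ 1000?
Track d = LHS − RHS over the integers in [-1000, 1000]. Equality would need d = 0, but d changes sign only between consecutive integers, jumping over 0:
x = -1: LHS = 2·(-1) + 1 = -1; -1 ≠ 0 — holds  (d = -1)
x = 0: LHS = 2·0 + 1 = 1; 1 ≠ 0 — holds  (d = 1)
Away from these crossings d keeps a constant sign, and checking every integer in [-1000, 1000] confirms d ≠ 0 throughout. Hence the two sides are never equal, so the relation holds for every integer in [-1000, 1000].

No counterexample exists.

Answer: True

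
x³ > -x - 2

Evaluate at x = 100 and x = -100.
x = 100: LHS = 100³ = 1000000, RHS = -100 - 2 = -102; 1000000 > -102 — holds
x = -100: LHS = (-100)³ = -1000000, RHS = -(-100) - 2 = 98; -1000000 > 98 — FAILS

Answer: Partially: holds for x = 100, fails for x = -100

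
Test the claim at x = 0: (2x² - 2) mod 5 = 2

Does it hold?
x = 0: LHS = (2·0² - 2) mod 5 = (-2) mod 5 = 3; 3 = 2 — FAILS

The relation fails at x = 0, so x = 0 is a counterexample.

Answer: No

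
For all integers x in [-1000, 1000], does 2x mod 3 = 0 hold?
The claim fails at x = 1:
x = 1: LHS = (2·1) mod 3 = 2 mod 3 = 2; 2 = 0 — FAILS

Because a single integer refutes it, the statement is false.

Answer: False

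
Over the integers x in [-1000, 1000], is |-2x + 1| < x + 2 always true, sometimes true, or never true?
Holds at x = 0: LHS = |-2·0 + 1| = |1| = 1, RHS = 0 + 2 = 2; 1 < 2 — holds
Fails at x = -1: LHS = |-2·(-1) + 1| = |3| = 3, RHS = (-1) + 2 = 1; 3 < 1 — FAILS
It is satisfied by some integers in the range but not all.

Answer: Sometimes true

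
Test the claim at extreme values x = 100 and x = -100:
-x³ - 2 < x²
x = 100: LHS = -100³ - 2 = -1000002, RHS = 100² = 10000; -1000002 < 10000 — holds
x = -100: LHS = -(-100)³ - 2 = 999998, RHS = (-100)² = 10000; 999998 < 10000 — FAILS

Answer: Partially: holds for x = 100, fails for x = -100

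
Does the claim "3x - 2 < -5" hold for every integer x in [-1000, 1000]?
The claim fails at x = 0:
x = 0: LHS = 3·0 - 2 = -2; -2 < -5 — FAILS

Because a single integer refutes it, the statement is false.

Answer: False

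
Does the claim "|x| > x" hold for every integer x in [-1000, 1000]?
The claim fails at x = 0:
x = 0: LHS = |0| = 0; 0 > 0 — FAILS

Because a single integer refutes it, the statement is false.

Answer: False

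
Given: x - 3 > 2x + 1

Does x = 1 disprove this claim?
Substitute x = 1 into the relation:
x = 1: LHS = 1 - 3 = -2, RHS = 2·1 + 1 = 3; -2 > 3 — FAILS

Since the claim fails at x = 1, this value is a counterexample.

Answer: Yes, x = 1 is a counterexample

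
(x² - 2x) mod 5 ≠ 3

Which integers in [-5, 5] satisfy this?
Holds for: {-5, -4, -3, 0, 1, 2, 5}
Fails for: {-2, -1, 3, 4}

Answer: {-5, -4, -3, 0, 1, 2, 5}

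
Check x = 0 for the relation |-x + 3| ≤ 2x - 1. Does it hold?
x = 0: LHS = |-0 + 3| = |3| = 3, RHS = 2·0 - 1 = -1; 3 ≤ -1 — FAILS

The relation fails at x = 0, so x = 0 is a counterexample.

Answer: No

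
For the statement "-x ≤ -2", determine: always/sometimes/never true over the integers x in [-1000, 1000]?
Holds at x = 2: -2 ≤ -2 — holds
Fails at x = 0: LHS = -0 = 0; 0 ≤ -2 — FAILS
It is satisfied by some integers in the range but not all.

Answer: Sometimes true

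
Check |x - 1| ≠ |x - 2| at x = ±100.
x = 100: LHS = |100 - 1| = |99| = 99, RHS = |100 - 2| = |98| = 98; 99 ≠ 98 — holds
x = -100: LHS = |(-100) - 1| = |-101| = 101, RHS = |(-100) - 2| = |-102| = 102; 101 ≠ 102 — holds

Answer: Yes, holds for both x = 100 and x = -100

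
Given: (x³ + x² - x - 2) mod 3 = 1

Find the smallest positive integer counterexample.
Testing positive integers:
x = 1: LHS = (1³ + 1² - 1 - 2) mod 3 = (-1) mod 3 = 2; 2 = 1 — FAILS  ← smallest positive counterexample

Answer: x = 1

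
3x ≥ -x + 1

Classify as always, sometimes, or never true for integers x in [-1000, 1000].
Holds at x = 1: LHS = 3·1 = 3, RHS = -1 + 1 = 0; 3 ≥ 0 — holds
Fails at x = 0: LHS = 3·0 = 0, RHS = -0 + 1 = 1; 0 ≥ 1 — FAILS
It is satisfied by some integers in the range but not all.

Answer: Sometimes true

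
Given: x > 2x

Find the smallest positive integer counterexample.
Testing positive integers:
x = 1: RHS = 2·1 = 2; 1 > 2 — FAILS  ← smallest positive counterexample

Answer: x = 1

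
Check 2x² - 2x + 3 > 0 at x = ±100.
x = 100: LHS = 2·100² - 2·100 + 3 = 19803; 19803 > 0 — holds
x = -100: LHS = 2·(-100)² - 2·(-100) + 3 = 20203; 20203 > 0 — holds

Answer: Yes, holds for both x = 100 and x = -100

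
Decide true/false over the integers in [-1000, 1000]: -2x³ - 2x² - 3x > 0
The claim fails at x = 0:
x = 0: LHS = -2·0³ - 2·0² - 3·0 = 0; 0 > 0 — FAILS

Because a single integer refutes it, the statement is false.

Answer: False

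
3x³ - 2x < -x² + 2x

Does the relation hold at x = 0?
x = 0: LHS = 3·0³ - 2·0 = 0, RHS = -0² + 2·0 = 0; 0 < 0 — FAILS

The relation fails at x = 0, so x = 0 is a counterexample.

Answer: No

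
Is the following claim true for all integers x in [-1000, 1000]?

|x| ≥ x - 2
Over all integers in [-1000, 1000], LHS − RHS is smallest at x = 0, where it equals 2:
x = 0: LHS = |0| = 0, RHS = 0 - 2 = -2; 0 ≥ -2 — holds
At the ends of the range:
x = -1000: LHS = |-1000| = 1000, RHS = (-1000) - 2 = -1002; 1000 ≥ -1002 — holds
x = 1000: LHS = |1000| = 1000, RHS = 1000 - 2 = 998; 1000 ≥ 998 — holds
Hence LHS − RHS is never negative, i.e. LHS ≥ RHS throughout, so the relation holds for every integer in [-1000, 1000].

No counterexample exists.

Answer: True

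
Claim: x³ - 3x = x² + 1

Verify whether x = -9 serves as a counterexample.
Substitute x = -9 into the relation:
x = -9: LHS = (-9)³ - 3·(-9) = -702, RHS = (-9)² + 1 = 82; -702 = 82 — FAILS

Since the claim fails at x = -9, this value is a counterexample.

Answer: Yes, x = -9 is a counterexample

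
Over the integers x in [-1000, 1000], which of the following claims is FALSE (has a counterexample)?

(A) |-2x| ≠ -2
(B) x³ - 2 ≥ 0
(A) An absolute value is never negative, so the left side is ≥ 0 for every x, while the right side is -2. Tightest case in [-1000, 1000] is x = 0:
x = 0: LHS = |-2·0| = |0| = 0; 0 ≠ -2 — holds
Hence LHS − RHS is never 0, i.e. the two sides are never equal, so the relation holds for every integer in [-1000, 1000].

(B) x = 0: LHS = 0³ - 2 = -2; -2 ≥ 0 — FAILS

Only (B) has a counterexample.

Answer: B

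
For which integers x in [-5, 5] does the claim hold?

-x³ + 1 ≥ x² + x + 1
Holds for: {-5, -4, -3, -2, -1, 0}
Fails for: {1, 2, 3, 4, 5}

Answer: {-5, -4, -3, -2, -1, 0}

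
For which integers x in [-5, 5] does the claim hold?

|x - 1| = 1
Holds for: {0, 2}
Fails for: {-5, -4, -3, -2, -1, 1, 3, 4, 5}

Answer: {0, 2}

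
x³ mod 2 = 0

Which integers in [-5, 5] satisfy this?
Holds for: {-4, -2, 0, 2, 4}
Fails for: {-5, -3, -1, 1, 3, 5}

Answer: {-4, -2, 0, 2, 4}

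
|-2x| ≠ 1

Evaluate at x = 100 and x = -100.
x = 100: LHS = |-2·100| = |-200| = 200; 200 ≠ 1 — holds
x = -100: LHS = |-2·(-100)| = |200| = 200; 200 ≠ 1 — holds

Answer: Yes, holds for both x = 100 and x = -100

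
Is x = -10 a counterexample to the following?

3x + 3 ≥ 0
Substitute x = -10 into the relation:
x = -10: LHS = 3·(-10) + 3 = -27; -27 ≥ 0 — FAILS

Since the claim fails at x = -10, this value is a counterexample.

Answer: Yes, x = -10 is a counterexample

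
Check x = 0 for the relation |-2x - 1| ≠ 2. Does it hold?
x = 0: LHS = |-2·0 - 1| = |-1| = 1; 1 ≠ 2 — holds

The relation is satisfied at x = 0.

Answer: Yes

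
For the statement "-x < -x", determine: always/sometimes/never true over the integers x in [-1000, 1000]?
Over all integers in [-1000, 1000], LHS − RHS is smallest at x = 0, where it equals 0:
x = 0: LHS = -0 = 0, RHS = -0 = 0; 0 < 0 — FAILS
At the ends of the range:
x = -1000: LHS = -(-1000) = 1000, RHS = -(-1000) = 1000; 1000 < 1000 — FAILS
x = 1000: -1000 < -1000 — FAILS
Hence LHS − RHS is never negative, i.e. LHS ≥ RHS throughout, so the claimed relation (<) fails for every integer in [-1000, 1000].

No integer in the range satisfies it.

Answer: Never true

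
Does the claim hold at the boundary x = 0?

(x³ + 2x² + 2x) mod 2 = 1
x = 0: LHS = (0³ + 2·0² + 2·0) mod 2 = 0 mod 2 = 0; 0 = 1 — FAILS

The relation fails at x = 0, so x = 0 is a counterexample.

Answer: No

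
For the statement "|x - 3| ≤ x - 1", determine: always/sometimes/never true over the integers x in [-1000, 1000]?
Holds at x = 2: LHS = |2 - 3| = |-1| = 1, RHS = 2 - 1 = 1; 1 ≤ 1 — holds
Fails at x = 0: LHS = |0 - 3| = |-3| = 3, RHS = 0 - 1 = -1; 3 ≤ -1 — FAILS
It is satisfied by some integers in the range but not all.

Answer: Sometimes true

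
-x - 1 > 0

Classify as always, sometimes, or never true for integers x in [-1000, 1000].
Holds at x = -2: LHS = -(-2) - 1 = 1; 1 > 0 — holds
Fails at x = 0: LHS = -0 - 1 = -1; -1 > 0 — FAILS
It is satisfied by some integers in the range but not all.

Answer: Sometimes true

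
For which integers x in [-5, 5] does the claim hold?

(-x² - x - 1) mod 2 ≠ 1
For a polynomial with integer coefficients, its value mod 2 depends only on x mod 2, so it suffices to check one representative of each residue class, x = 0, 1:
x = 0: LHS = (-0² - 0 - 1) mod 2 = (-1) mod 2 = 1; 1 ≠ 1 — FAILS
x = 1: LHS = (-1² - 1 - 1) mod 2 = (-3) mod 2 = 1; 1 ≠ 1 — FAILS
The relation fails in every residue class, so the claimed relation (≠) fails for every integer in [-5, 5].

Answer: None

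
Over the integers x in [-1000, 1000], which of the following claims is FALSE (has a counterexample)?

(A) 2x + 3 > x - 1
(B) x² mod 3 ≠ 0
(A) x = -4: LHS = 2·(-4) + 3 = -5, RHS = (-4) - 1 = -5; -5 > -5 — FAILS
(B) x = 0: LHS = (0²) mod 3 = 0 mod 3 = 0; 0 ≠ 0 — FAILS

Answer: Both A and B are false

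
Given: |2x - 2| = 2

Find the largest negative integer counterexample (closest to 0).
Testing negative integers from -1 downward:
x = -1: LHS = |2·(-1) - 2| = |-4| = 4; 4 = 2 — FAILS  ← closest negative counterexample to 0

Answer: x = -1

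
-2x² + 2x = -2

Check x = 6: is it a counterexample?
Substitute x = 6 into the relation:
x = 6: LHS = -2·6² + 2·6 = -60; -60 = -2 — FAILS

Since the claim fails at x = 6, this value is a counterexample.

Answer: Yes, x = 6 is a counterexample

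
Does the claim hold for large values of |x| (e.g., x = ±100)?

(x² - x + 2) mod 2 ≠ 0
x = 100: LHS = (100² - 100 + 2) mod 2 = 9902 mod 2 = 0; 0 ≠ 0 — FAILS
x = -100: LHS = ((-100)² - (-100) + 2) mod 2 = 10102 mod 2 = 0; 0 ≠ 0 — FAILS

Answer: No, fails for both x = 100 and x = -100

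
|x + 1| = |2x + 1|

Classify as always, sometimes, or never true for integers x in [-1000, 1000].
Holds at x = 0: LHS = |0 + 1| = |1| = 1, RHS = |2·0 + 1| = |1| = 1; 1 = 1 — holds
Fails at x = 1: LHS = |1 + 1| = |2| = 2, RHS = |2·1 + 1| = |3| = 3; 2 = 3 — FAILS
It is satisfied by some integers in the range but not all.

Answer: Sometimes true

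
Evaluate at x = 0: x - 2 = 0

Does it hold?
x = 0: LHS = 0 - 2 = -2; -2 = 0 — FAILS

The relation fails at x = 0, so x = 0 is a counterexample.

Answer: No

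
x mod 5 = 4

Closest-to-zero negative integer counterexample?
Testing negative integers from -1 downward:
x = -1: LHS = (-1) mod 5 = 4; 4 = 4 — holds
x = -2: LHS = (-2) mod 5 = 3; 3 = 4 — FAILS  ← closest negative counterexample to 0

Answer: x = -2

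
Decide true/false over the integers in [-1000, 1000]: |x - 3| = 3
The claim fails at x = 1:
x = 1: LHS = |1 - 3| = |-2| = 2; 2 = 3 — FAILS

Because a single integer refutes it, the statement is false.

Answer: False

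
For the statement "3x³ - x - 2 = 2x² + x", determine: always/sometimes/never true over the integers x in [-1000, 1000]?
Track d = LHS − RHS over the integers in [-1000, 1000]. Equality would need d = 0, but d changes sign only between consecutive integers, jumping over 0:
x = 1: LHS = 3·1³ - 1 - 2 = 0, RHS = 2·1² + 1 = 3; 0 = 3 — FAILS  (d = -3)
x = 2: LHS = 3·2³ - 2 - 2 = 20, RHS = 2·2² + 2 = 10; 20 = 10 — FAILS  (d = 10)
Away from these crossings d keeps a constant sign, and checking every integer in [-1000, 1000] confirms d ≠ 0 throughout. Hence the two sides are never equal, so the claimed relation (=) fails for every integer in [-1000, 1000].

No integer in the range satisfies it.

Answer: Never true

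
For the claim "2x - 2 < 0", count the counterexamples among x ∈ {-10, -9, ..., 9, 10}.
Counterexamples in [-10, 10]: {1, 2, 3, 4, 5, 6, 7, 8, 9, 10}.

Counting them gives 10 values.

Answer: 10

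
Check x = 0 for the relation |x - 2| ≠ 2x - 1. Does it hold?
x = 0: LHS = |0 - 2| = |-2| = 2, RHS = 2·0 - 1 = -1; 2 ≠ -1 — holds

The relation is satisfied at x = 0.

Answer: Yes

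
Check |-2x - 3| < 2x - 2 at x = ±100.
x = 100: LHS = |-2·100 - 3| = |-203| = 203, RHS = 2·100 - 2 = 198; 203 < 198 — FAILS
x = -100: LHS = |-2·(-100) - 3| = |197| = 197, RHS = 2·(-100) - 2 = -202; 197 < -202 — FAILS

Answer: No, fails for both x = 100 and x = -100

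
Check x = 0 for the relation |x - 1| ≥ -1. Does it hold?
x = 0: LHS = |0 - 1| = |-1| = 1; 1 ≥ -1 — holds

The relation is satisfied at x = 0.

Answer: Yes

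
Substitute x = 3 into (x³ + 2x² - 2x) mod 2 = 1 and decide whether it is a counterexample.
Substitute x = 3 into the relation:
x = 3: LHS = (3³ + 2·3² - 2·3) mod 2 = 39 mod 2 = 1; 1 = 1 — holds

The claim holds here, so x = 3 is not a counterexample. (A counterexample exists elsewhere, e.g. x = 0.)

Answer: No, x = 3 is not a counterexample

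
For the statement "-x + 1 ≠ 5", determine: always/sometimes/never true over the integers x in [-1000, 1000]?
Holds at x = 0: LHS = -0 + 1 = 1; 1 ≠ 5 — holds
Fails at x = -4: LHS = -(-4) + 1 = 5; 5 ≠ 5 — FAILS
It is satisfied by some integers in the range but not all.

Answer: Sometimes true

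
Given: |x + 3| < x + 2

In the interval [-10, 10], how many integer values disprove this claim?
Counterexamples in [-10, 10]: {-10, -9, -8, -7, -6, -5, -4, -3, -2, -1, 0, 1, 2, 3, 4, 5, 6, 7, 8, 9, 10}.

Counting them gives 21 values.

Answer: 21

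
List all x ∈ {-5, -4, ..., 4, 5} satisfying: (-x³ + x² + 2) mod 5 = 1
For a polynomial with integer coefficients, its value mod 5 depends only on x mod 5, so it suffices to check one representative of each residue class, x = 0, 1, 2, 3, 4:
x = 0: LHS = (-0³ + 0² + 2) mod 5 = 2 mod 5 = 2; 2 = 1 — FAILS
x = 1: LHS = (-1³ + 1² + 2) mod 5 = 2 mod 5 = 2; 2 = 1 — FAILS
x = 2: LHS = (-2³ + 2² + 2) mod 5 = (-2) mod 5 = 3; 3 = 1 — FAILS
x = 3: LHS = (-3³ + 3² + 2) mod 5 = (-16) mod 5 = 4; 4 = 1 — FAILS
x = 4: LHS = (-4³ + 4² + 2) mod 5 = (-46) mod 5 = 4; 4 = 1 — FAILS
The relation fails in every residue class, so the claimed relation (=) fails for every integer in [-5, 5].

Answer: None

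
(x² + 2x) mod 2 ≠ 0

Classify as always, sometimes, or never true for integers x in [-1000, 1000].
Holds at x = 1: LHS = (1² + 2·1) mod 2 = 3 mod 2 = 1; 1 ≠ 0 — holds
Fails at x = 0: LHS = (0² + 2·0) mod 2 = 0 mod 2 = 0; 0 ≠ 0 — FAILS
It is satisfied by some integers in the range but not all.

Answer: Sometimes true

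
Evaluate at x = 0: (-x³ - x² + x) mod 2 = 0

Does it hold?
x = 0: LHS = (-0³ - 0² + 0) mod 2 = 0 mod 2 = 0; 0 = 0 — holds

The relation is satisfied at x = 0.

Answer: Yes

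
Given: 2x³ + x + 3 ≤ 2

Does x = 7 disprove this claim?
Substitute x = 7 into the relation:
x = 7: LHS = 2·7³ + 7 + 3 = 696; 696 ≤ 2 — FAILS

Since the claim fails at x = 7, this value is a counterexample.

Answer: Yes, x = 7 is a counterexample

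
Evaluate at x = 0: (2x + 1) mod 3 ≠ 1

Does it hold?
x = 0: LHS = (2·0 + 1) mod 3 = 1 mod 3 = 1; 1 ≠ 1 — FAILS

The relation fails at x = 0, so x = 0 is a counterexample.

Answer: No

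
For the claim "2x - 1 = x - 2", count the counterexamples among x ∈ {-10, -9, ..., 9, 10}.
Counterexamples in [-10, 10]: {-10, -9, -8, -7, -6, -5, -4, -3, -2, 0, 1, 2, 3, 4, 5, 6, 7, 8, 9, 10}.

Counting them gives 20 values.

Answer: 20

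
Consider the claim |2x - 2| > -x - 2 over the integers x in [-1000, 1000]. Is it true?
Over all integers in [-1000, 1000], LHS − RHS is smallest at x = 1, where it equals 3:
x = 1: LHS = |2·1 - 2| = |0| = 0, RHS = -1 - 2 = -3; 0 > -3 — holds
At the ends of the range:
x = -1000: LHS = |2·(-1000) - 2| = |-2002| = 2002, RHS = -(-1000) - 2 = 998; 2002 > 998 — holds
x = 1000: LHS = |2·1000 - 2| = |1998| = 1998, RHS = -1000 - 2 = -1002; 1998 > -1002 — holds
Hence LHS − RHS is never zero or negative, i.e. LHS > RHS throughout, so the relation holds for every integer in [-1000, 1000].

No counterexample exists.

Answer: True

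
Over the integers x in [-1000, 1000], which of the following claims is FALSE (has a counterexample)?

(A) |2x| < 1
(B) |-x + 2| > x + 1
(A) x = 1: LHS = |2·1| = |2| = 2; 2 < 1 — FAILS
(B) x = 1: LHS = |-1 + 2| = |1| = 1, RHS = 1 + 1 = 2; 1 > 2 — FAILS

Answer: Both A and B are false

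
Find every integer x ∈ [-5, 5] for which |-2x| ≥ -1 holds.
An absolute value is never negative, so the left side is ≥ 0 for every x, while the right side is -1. Tightest case in [-5, 5] is x = 0:
x = 0: LHS = |-2·0| = |0| = 0; 0 ≥ -1 — holds
Hence LHS − RHS is never negative, i.e. LHS ≥ RHS throughout, so the relation holds for every integer in [-5, 5].

Answer: All integers in [-5, 5]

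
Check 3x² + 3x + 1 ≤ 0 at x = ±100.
x = 100: LHS = 3·100² + 3·100 + 1 = 30301; 30301 ≤ 0 — FAILS
x = -100: LHS = 3·(-100)² + 3·(-100) + 1 = 29701; 29701 ≤ 0 — FAILS

Answer: No, fails for both x = 100 and x = -100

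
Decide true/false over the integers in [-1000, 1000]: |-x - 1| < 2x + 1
The claim fails at x = 0:
x = 0: LHS = |-0 - 1| = |-1| = 1, RHS = 2·0 + 1 = 1; 1 < 1 — FAILS

Because a single integer refutes it, the statement is false.

Answer: False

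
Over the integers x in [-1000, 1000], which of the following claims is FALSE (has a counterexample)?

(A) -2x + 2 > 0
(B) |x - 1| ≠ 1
(A) x = 1: LHS = -2·1 + 2 = 0; 0 > 0 — FAILS
(B) x = 0: LHS = |0 - 1| = |-1| = 1; 1 ≠ 1 — FAILS

Answer: Both A and B are false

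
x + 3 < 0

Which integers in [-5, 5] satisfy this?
Holds for: {-5, -4}
Fails for: {-3, -2, -1, 0, 1, 2, 3, 4, 5}

Answer: {-5, -4}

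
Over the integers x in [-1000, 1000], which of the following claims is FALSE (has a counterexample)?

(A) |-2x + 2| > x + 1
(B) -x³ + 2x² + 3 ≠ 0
(A) x = 1: LHS = |-2·1 + 2| = |0| = 0, RHS = 1 + 1 = 2; 0 > 2 — FAILS

(B) Track d = LHS − RHS over the integers in [-1000, 1000]. Equality would need d = 0, but d changes sign only between consecutive integers, jumping over 0:
x = 2: LHS = -2³ + 2·2² + 3 = 3; 3 ≠ 0 — holds  (d = 3)
x = 3: LHS = -3³ + 2·3² + 3 = -6; -6 ≠ 0 — holds  (d = -6)
Away from these crossings d keeps a constant sign, and checking every integer in [-1000, 1000] confirms d ≠ 0 throughout. Hence the two sides are never equal, so the relation holds for every integer in [-1000, 1000].

Only (A) has a counterexample.

Answer: A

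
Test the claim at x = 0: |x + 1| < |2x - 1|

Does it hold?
x = 0: LHS = |0 + 1| = |1| = 1, RHS = |2·0 - 1| = |-1| = 1; 1 < 1 — FAILS

The relation fails at x = 0, so x = 0 is a counterexample.

Answer: No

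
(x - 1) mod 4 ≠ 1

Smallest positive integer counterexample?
Testing positive integers:
x = 1: LHS = (1 - 1) mod 4 = 0 mod 4 = 0; 0 ≠ 1 — holds
x = 2: LHS = (2 - 1) mod 4 = 1 mod 4 = 1; 1 ≠ 1 — FAILS  ← smallest positive counterexample

Answer: x = 2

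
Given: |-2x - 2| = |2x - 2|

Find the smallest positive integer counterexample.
Testing positive integers:
x = 1: LHS = |-2·1 - 2| = |-4| = 4, RHS = |2·1 - 2| = |0| = 0; 4 = 0 — FAILS  ← smallest positive counterexample

Answer: x = 1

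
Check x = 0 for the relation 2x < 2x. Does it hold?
x = 0: LHS = 2·0 = 0, RHS = 2·0 = 0; 0 < 0 — FAILS

The relation fails at x = 0, so x = 0 is a counterexample.

Answer: No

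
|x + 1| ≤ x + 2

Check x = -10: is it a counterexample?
Substitute x = -10 into the relation:
x = -10: LHS = |(-10) + 1| = |-9| = 9, RHS = (-10) + 2 = -8; 9 ≤ -8 — FAILS

Since the claim fails at x = -10, this value is a counterexample.

Answer: Yes, x = -10 is a counterexample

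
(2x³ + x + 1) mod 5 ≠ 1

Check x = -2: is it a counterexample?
Substitute x = -2 into the relation:
x = -2: LHS = (2·(-2)³ + (-2) + 1) mod 5 = (-17) mod 5 = 3; 3 ≠ 1 — holds

The claim holds here, so x = -2 is not a counterexample. (A counterexample exists elsewhere, e.g. x = 0.)

Answer: No, x = -2 is not a counterexample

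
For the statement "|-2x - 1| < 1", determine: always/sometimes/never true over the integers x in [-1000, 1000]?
Over all integers in [-1000, 1000], LHS − RHS is smallest at x = 0, where it equals 0:
x = 0: LHS = |-2·0 - 1| = |-1| = 1; 1 < 1 — FAILS
At the ends of the range:
x = -1000: LHS = |-2·(-1000) - 1| = |1999| = 1999; 1999 < 1 — FAILS
x = 1000: LHS = |-2·1000 - 1| = |-2001| = 2001; 2001 < 1 — FAILS
Hence LHS − RHS is never negative, i.e. LHS ≥ RHS throughout, so the claimed relation (<) fails for every integer in [-1000, 1000].

No integer in the range satisfies it.

Answer: Never true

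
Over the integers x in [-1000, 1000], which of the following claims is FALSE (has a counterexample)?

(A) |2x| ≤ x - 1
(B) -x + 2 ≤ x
(A) x = 0: LHS = |2·0| = |0| = 0, RHS = 0 - 1 = -1; 0 ≤ -1 — FAILS
(B) x = 0: LHS = -0 + 2 = 2; 2 ≤ 0 — FAILS

Answer: Both A and B are false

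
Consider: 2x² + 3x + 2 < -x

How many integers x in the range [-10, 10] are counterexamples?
Counterexamples in [-10, 10]: {-10, -9, -8, -7, -6, -5, -4, -3, -2, -1, 0, 1, 2, 3, 4, 5, 6, 7, 8, 9, 10}.

Counting them gives 21 values.

Answer: 21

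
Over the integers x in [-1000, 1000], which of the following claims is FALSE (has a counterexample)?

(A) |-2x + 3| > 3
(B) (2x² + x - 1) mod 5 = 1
(A) x = 0: LHS = |-2·0 + 3| = |3| = 3; 3 > 3 — FAILS
(B) x = 0: LHS = (2·0² + 0 - 1) mod 5 = (-1) mod 5 = 4; 4 = 1 — FAILS

Answer: Both A and B are false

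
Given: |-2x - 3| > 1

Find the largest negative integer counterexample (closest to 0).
Testing negative integers from -1 downward:
x = -1: LHS = |-2·(-1) - 3| = |-1| = 1; 1 > 1 — FAILS  ← closest negative counterexample to 0

Answer: x = -1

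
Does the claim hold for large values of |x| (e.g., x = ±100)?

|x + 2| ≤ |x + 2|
x = 100: LHS = |100 + 2| = |102| = 102, RHS = |100 + 2| = |102| = 102; 102 ≤ 102 — holds
x = -100: LHS = |(-100) + 2| = |-98| = 98, RHS = |(-100) + 2| = |-98| = 98; 98 ≤ 98 — holds

Answer: Yes, holds for both x = 100 and x = -100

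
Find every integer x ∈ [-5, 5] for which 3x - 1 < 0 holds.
Holds for: {-5, -4, -3, -2, -1, 0}
Fails for: {1, 2, 3, 4, 5}

Answer: {-5, -4, -3, -2, -1, 0}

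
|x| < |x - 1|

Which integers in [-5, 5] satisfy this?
Holds for: {-5, -4, -3, -2, -1, 0}
Fails for: {1, 2, 3, 4, 5}

Answer: {-5, -4, -3, -2, -1, 0}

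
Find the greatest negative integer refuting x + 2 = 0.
Testing negative integers from -1 downward:
x = -1: LHS = (-1) + 2 = 1; 1 = 0 — FAILS  ← closest negative counterexample to 0

Answer: x = -1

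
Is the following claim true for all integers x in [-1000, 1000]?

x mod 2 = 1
The claim fails at x = 0:
x = 0: LHS = 0 mod 2 = 0; 0 = 1 — FAILS

Because a single integer refutes it, the statement is false.

Answer: False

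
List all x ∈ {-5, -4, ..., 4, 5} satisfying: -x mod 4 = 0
Holds for: {-4, 0, 4}
Fails for: {-5, -3, -2, -1, 1, 2, 3, 5}

Answer: {-4, 0, 4}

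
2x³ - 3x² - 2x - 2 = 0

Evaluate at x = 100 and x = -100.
x = 100: LHS = 2·100³ - 3·100² - 2·100 - 2 = 1969798; 1969798 = 0 — FAILS
x = -100: LHS = 2·(-100)³ - 3·(-100)² - 2·(-100) - 2 = -2029802; -2029802 = 0 — FAILS

Answer: No, fails for both x = 100 and x = -100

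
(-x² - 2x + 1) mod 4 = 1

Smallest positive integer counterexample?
Testing positive integers:
x = 1: LHS = (-1² - 2·1 + 1) mod 4 = (-2) mod 4 = 2; 2 = 1 — FAILS  ← smallest positive counterexample

Answer: x = 1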